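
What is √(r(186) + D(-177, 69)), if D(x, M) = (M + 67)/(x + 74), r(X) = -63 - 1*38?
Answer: 3*I*√120613/103 ≈ 10.115*I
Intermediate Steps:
r(X) = -101 (r(X) = -63 - 38 = -101)
D(x, M) = (67 + M)/(74 + x)
√(r(186) + D(-177, 69)) = √(-101 + (67 + 69)/(74 - 177)) = √(-101 + 136/(-103)) = √(-101 - 1/103*136) = √(-101 - 136/103) = √(-10539/103) = 3*I*√120613/103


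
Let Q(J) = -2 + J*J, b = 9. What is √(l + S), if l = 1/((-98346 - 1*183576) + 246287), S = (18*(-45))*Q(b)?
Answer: I*√81257907903385/35635 ≈ 252.96*I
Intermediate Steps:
Q(J) = -2 + J²
S = -63990 (S = (18*(-45))*(-2 + 9²) = -810*(-2 + 81) = -810*79 = -63990)
l = -1/35635 (l = 1/((-98346 - 183576) + 246287) = 1/(-281922 + 246287) = 1/(-35635) = -1/35635 ≈ -2.8062e-5)
√(l + S) = √(-1/35635 - 63990) = √(-2280283651/35635) = I*√81257907903385/35635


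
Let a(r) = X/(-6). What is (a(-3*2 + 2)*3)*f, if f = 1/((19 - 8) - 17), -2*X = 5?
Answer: -5/24 ≈ -0.20833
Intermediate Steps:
X = -5/2 (X = -½*5 = -5/2 ≈ -2.5000)
a(r) = 5/12 (a(r) = -5/2/(-6) = -5/2*(-⅙) = 5/12)
f = -⅙ (f = 1/(11 - 17) = 1/(-6) = -⅙ ≈ -0.16667)
(a(-3*2 + 2)*3)*f = ((5/12)*3)*(-⅙) = (5/4)*(-⅙) = -5/24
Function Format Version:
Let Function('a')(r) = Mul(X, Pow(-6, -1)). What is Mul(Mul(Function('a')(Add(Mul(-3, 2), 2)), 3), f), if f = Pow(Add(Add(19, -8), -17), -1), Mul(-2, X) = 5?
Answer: Rational(-5, 24) ≈ -0.20833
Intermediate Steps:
X = Rational(-5, 2) (X = Mul(Rational(-1, 2), 5) = Rational(-5, 2) ≈ -2.5000)
Function('a')(r) = Rational(5, 12) (Function('a')(r) = Mul(Rational(-5, 2), Pow(-6, -1)) = Mul(Rational(-5, 2), Rational(-1, 6)) = Rational(5, 12))
f = Rational(-1, 6) (f = Pow(Add(11, -17), -1) = Pow(-6, -1) = Rational(-1, 6) ≈ -0.16667)
Mul(Mul(Function('a')(Add(Mul(-3, 2), 2)), 3), f) = Mul(Mul(Rational(5, 12), 3), Rational(-1, 6)) = Mul(Rational(5, 4), Rational(-1, 6)) = Rational(-5, 24)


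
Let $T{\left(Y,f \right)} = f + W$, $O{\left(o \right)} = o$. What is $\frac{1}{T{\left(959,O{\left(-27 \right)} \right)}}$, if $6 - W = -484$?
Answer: $\frac{1}{463} \approx 0.0021598$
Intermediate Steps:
$W = 490$ ($W = 6 - -484 = 6 + 484 = 490$)
$T{\left(Y,f \right)} = 490 + f$ ($T{\left(Y,f \right)} = f + 490 = 490 + f$)
$\frac{1}{T{\left(959,O{\left(-27 \right)} \right)}} = \frac{1}{490 - 27} = \frac{1}{463}$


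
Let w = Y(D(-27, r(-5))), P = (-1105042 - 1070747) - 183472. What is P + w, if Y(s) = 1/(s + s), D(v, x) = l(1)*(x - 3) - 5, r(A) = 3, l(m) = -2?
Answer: -23592611/10 ≈ -2.3593e+6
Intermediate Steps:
P = -2359261 (P = -2175789 - 183472 = -2359261)
D(v, x) = 1 - 2*x (D(v, x) = -2*(x - 3) - 5 = -2*(-3 + x) - 5 = (6 - 2*x) - 5 = 1 - 2*x)
Y(s) = 1/(2*s)
w = -1/10 (w = 1/(2*(1 - 2*3)) = 1/(2*(1 - 6)) = (1/2)/(-5) = (1/2)*(-1/5) = -1/10 ≈ -0.10000)
P + w = -2359261 - 1/10 = -23592611/10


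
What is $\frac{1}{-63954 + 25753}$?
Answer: $- \frac{1}{38201} \approx -2.6177 \cdot 10^{-5}$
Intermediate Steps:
$\frac{1}{-63954 + 25753} = \frac{1}{-38201} = - \frac{1}{38201}$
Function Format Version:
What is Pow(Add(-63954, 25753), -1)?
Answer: Rational(-1, 38201) ≈ -2.6177e-5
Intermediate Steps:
Pow(Add(-63954, 25753), -1) = Pow(-38201, -1) = Rational(-1, 38201)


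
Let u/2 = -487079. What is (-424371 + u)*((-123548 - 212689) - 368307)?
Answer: 985325215776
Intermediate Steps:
u = -974158 (u = 2*(-487079) = -974158)
(-424371 + u)*((-123548 - 212689) - 368307) = (-424371 - 974158)*((-123548 - 212689) - 368307) = -1398529*(-336237 - 368307) = -1398529*(-704544) = 985325215776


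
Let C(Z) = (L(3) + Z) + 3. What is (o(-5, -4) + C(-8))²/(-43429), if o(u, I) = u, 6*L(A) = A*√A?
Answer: -403/173716 + 10*√3/43429 ≈ -0.0019211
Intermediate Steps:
L(A) = A^(3/2)/6 (L(A) = (A*√A)/6 = A^(3/2)/6)
C(Z) = 3 + Z + √3/2 (C(Z) = (3^(3/2)/6 + Z) + 3 = ((3*√3)/6 + Z) + 3 = (√3/2 + Z) + 3 = (Z + √3/2) + 3 = 3 + Z + √3/2)
(o(-5, -4) + C(-8))²/(-43429) = (-5 + (3 - 8 + √3/2))²/(-43429) = (-5 + (-5 + √3/2))²*(-1/43429) = (-10 + √3/2)²*(-1/43429) = -(-10 + √3/2)²/43429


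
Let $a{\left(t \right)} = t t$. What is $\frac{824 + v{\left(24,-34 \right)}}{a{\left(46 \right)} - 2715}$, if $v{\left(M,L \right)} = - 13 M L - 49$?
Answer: $- \frac{11383}{599} \approx -19.003$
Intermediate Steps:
$v{\left(M,L \right)} = -49 - 13 L M$ ($v{\left(M,L \right)} = - 13 L M - 49 = -49 - 13 L M$)
$a{\left(t \right)} = t^{2}$
$\frac{824 + v{\left(24,-34 \right)}}{a{\left(46 \right)} - 2715} = \frac{824 - \left(49 - 10608\right)}{46^{2} - 2715} = \frac{824 + \left(-49 + 10608\right)}{2116 - 2715} = \frac{824 + 10559}{-599} = 11383 \left(- \frac{1}{599}\right) = - \frac{11383}{599}$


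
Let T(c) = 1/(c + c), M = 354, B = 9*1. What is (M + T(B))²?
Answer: 40615129/324 ≈ 1.2536e+5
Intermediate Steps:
B = 9
T(c) = 1/(2*c)
(M + T(B))² = (354 + (½)/9)² = (354 + (½)*(⅑))² = (354 + 1/18)² = (6373/18)² = 40615129/324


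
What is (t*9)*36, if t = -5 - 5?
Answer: -3240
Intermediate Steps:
t = -10
(t*9)*36 = -10*9*36 = -90*36 = -3240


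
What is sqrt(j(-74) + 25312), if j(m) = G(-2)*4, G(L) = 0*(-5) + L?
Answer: 2*sqrt(6326) ≈ 159.07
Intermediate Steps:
G(L) = L (G(L) = 0 + L = L)
j(m) = -8 (j(m) = -2*4 = -8)
sqrt(j(-74) + 25312) = sqrt(-8 + 25312) = sqrt(25304) = 2*sqrt(6326)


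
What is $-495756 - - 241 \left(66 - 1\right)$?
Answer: $-480091$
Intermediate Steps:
$-495756 - - 241 \left(66 - 1\right) = -495756 - \left(-241\right) 65 = -495756 - -15665 = -495756 + 15665 = -480091$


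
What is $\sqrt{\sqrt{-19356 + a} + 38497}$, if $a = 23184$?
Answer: $\sqrt{38497 + 2 \sqrt{957}} \approx 196.36$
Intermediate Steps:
$\sqrt{\sqrt{-19356 + a} + 38497} = \sqrt{\sqrt{-19356 + 23184} + 38497} = \sqrt{\sqrt{3828} + 38497} = \sqrt{2 \sqrt{957} + 38497} = \sqrt{38497 + 2 \sqrt{957}}$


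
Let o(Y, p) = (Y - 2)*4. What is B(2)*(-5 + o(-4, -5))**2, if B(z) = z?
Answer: 1682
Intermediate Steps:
o(Y, p) = -8 + 4*Y (o(Y, p) = (-2 + Y)*4 = -8 + 4*Y)
B(2)*(-5 + o(-4, -5))**2 = 2*(-5 + (-8 + 4*(-4)))**2 = 2*(-5 + (-8 - 16))**2 = 2*(-5 - 24)**2 = 2*(-29)**2 = 2*841 = 1682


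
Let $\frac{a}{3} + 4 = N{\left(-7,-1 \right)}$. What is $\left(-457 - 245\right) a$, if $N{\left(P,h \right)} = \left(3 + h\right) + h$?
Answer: $6318$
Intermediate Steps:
$N{\left(P,h \right)} = 3 + 2 h$
$a = -9$ ($a = -12 + 3 \left(3 + 2 \left(-1\right)\right) = -12 + 3 \left(3 - 2\right) = -12 + 3 \cdot 1 = -12 + 3 = -9$)
$\left(-457 - 245\right) a = \left(-457 - 245\right) \left(-9\right) = \left(-702\right) \left(-9\right) = 6318$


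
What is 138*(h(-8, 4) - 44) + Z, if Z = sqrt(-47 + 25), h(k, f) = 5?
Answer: -5382 + I*sqrt(22) ≈ -5382.0 + 4.6904*I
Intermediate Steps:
Z = I*sqrt(22) (Z = sqrt(-22) = I*sqrt(22) ≈ 4.6904*I)
138*(h(-8, 4) - 44) + Z = 138*(5 - 44) + I*sqrt(22) = 138*(-39) + I*sqrt(22) = -5382 + I*sqrt(22)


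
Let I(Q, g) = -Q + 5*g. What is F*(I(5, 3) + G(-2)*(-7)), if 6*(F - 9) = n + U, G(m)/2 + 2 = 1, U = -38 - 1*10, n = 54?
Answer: 240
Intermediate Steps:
U = -48 (U = -38 - 10 = -48)
G(m) = -2 (G(m) = -4 + 2*1 = -4 + 2 = -2)
F = 10 (F = 9 + (54 - 48)/6 = 9 + (⅙)*6 = 9 + 1 = 10)
F*(I(5, 3) + G(-2)*(-7)) = 10*((-1*5 + 5*3) - 2*(-7)) = 10*((-5 + 15) + 14) = 10*(10 + 14) = 10*24 = 240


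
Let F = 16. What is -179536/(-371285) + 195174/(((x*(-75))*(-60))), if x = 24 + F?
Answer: 1164240651/742570000 ≈ 1.5679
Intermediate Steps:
x = 40 (x = 24 + 16 = 40)
-179536/(-371285) + 195174/(((x*(-75))*(-60))) = -179536/(-371285) + 195174/(((40*(-75))*(-60))) = -179536*(-1/371285) + 195174/((-3000*(-60))) = 179536/371285 + 195174/180000 = 179536/371285 + 195174*(1/180000) = 179536/371285 + 10843/10000 = 1164240651/742570000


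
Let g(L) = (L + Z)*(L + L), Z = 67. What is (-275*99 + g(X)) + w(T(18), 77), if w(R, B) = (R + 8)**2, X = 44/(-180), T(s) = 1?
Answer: -55032688/2025 ≈ -27177.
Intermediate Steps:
X = -11/45 (X = 44*(-1/180) = -11/45 ≈ -0.24444)
g(L) = 2*L*(67 + L) (g(L) = (L + 67)*(L + L) = (67 + L)*(2*L) = 2*L*(67 + L))
w(R, B) = (8 + R)**2
(-275*99 + g(X)) + w(T(18), 77) = (-275*99 + 2*(-11/45)*(67 - 11/45)) + (8 + 1)**2 = (-27225 + 2*(-11/45)*(3004/45)) + 9**2 = (-27225 - 66088/2025) + 81 = -55196713/2025 + 81 = -55032688/2025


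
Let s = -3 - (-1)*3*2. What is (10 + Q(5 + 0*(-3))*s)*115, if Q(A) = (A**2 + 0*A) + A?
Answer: 11500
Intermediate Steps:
Q(A) = A + A**2 (Q(A) = (A**2 + 0) + A = A**2 + A = A + A**2)
s = 3 (s = -3 - 1*(-3)*2 = -3 + 3*2 = -3 + 6 = 3)
(10 + Q(5 + 0*(-3))*s)*115 = (10 + ((5 + 0*(-3))*(1 + (5 + 0*(-3))))*3)*115 = (10 + ((5 + 0)*(1 + (5 + 0)))*3)*115 = (10 + (5*(1 + 5))*3)*115 = (10 + (5*6)*3)*115 = (10 + 30*3)*115 = (10 + 90)*115 = 100*115 = 11500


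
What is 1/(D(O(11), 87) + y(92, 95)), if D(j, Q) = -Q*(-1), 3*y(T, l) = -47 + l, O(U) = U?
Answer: 1/103 ≈ 0.0097087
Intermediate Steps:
y(T, l) = -47/3 + l/3 (y(T, l) = (-47 + l)/3 = -47/3 + l/3)
D(j, Q) = Q
1/(D(O(11), 87) + y(92, 95)) = 1/(87 + (-47/3 + (1/3)*95)) = 1/(87 + (-47/3 + 95/3)) = 1/(87 + 16) = 1/103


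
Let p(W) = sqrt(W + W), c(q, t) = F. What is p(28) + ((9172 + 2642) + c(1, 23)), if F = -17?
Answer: 11797 + 2*sqrt(14) ≈ 11804.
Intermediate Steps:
c(q, t) = -17
p(W) = sqrt(2)*sqrt(W) (p(W) = sqrt(2*W) = sqrt(2)*sqrt(W))
p(28) + ((9172 + 2642) + c(1, 23)) = sqrt(2)*sqrt(28) + ((9172 + 2642) - 17) = sqrt(2)*(2*sqrt(7)) + (11814 - 17) = 2*sqrt(14) + 11797 = 11797 + 2*sqrt(14)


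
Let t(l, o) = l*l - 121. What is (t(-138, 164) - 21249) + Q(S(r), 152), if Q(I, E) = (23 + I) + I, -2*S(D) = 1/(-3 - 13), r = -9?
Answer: -36847/16 ≈ -2302.9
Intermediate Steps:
S(D) = 1/32 (S(D) = -1/(2*(-3 - 13)) = -½/(-16) = -½*(-1/16) = 1/32)
Q(I, E) = 23 + 2*I
t(l, o) = -121 + l² (t(l, o) = l² - 121 = -121 + l²)
(t(-138, 164) - 21249) + Q(S(r), 152) = ((-121 + (-138)²) - 21249) + (23 + 2*(1/32)) = ((-121 + 19044) - 21249) + (23 + 1/16) = (18923 - 21249) + 369/16 = -2326 + 369/16 = -36847/16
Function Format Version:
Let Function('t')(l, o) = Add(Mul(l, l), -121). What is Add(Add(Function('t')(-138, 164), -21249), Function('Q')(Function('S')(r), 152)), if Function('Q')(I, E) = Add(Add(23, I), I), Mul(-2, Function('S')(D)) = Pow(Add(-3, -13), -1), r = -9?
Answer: Rational(-36847, 16) ≈ -2302.9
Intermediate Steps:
Function('S')(D) = Rational(1, 32) (Function('S')(D) = Mul(Rational(-1, 2), Pow(Add(-3, -13), -1)) = Mul(Rational(-1, 2), Pow(-16, -1)) = Mul(Rational(-1, 2), Rational(-1, 16)) = Rational(1, 32))
Function('Q')(I, E) = Add(23, Mul(2, I))
Function('t')(l, o) = Add(-121, Pow(l, 2)) (Function('t')(l, o) = Add(Pow(l, 2), -121) = Add(-121, Pow(l, 2)))
Add(Add(Function('t')(-138, 164), -21249), Function('Q')(Function('S')(r), 152)) = Add(Add(Add(-121, Pow(-138, 2)), -21249), Add(23, Mul(2, Rational(1, 32)))) = Add(Add(Add(-121, 19044), -21249), Add(23, Rational(1, 16))) = Add(Add(18923, -21249), Rational(369, 16)) = Add(-2326, Rational(369, 16)) = Rational(-36847, 16)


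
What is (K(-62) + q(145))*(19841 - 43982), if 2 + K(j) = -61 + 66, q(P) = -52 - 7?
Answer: 1351896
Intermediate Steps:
q(P) = -59
K(j) = 3 (K(j) = -2 + (-61 + 66) = -2 + 5 = 3)
(K(-62) + q(145))*(19841 - 43982) = (3 - 59)*(19841 - 43982) = -56*(-24141) = 1351896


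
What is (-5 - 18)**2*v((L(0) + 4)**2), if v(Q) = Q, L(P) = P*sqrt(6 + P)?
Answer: 8464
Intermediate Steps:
(-5 - 18)**2*v((L(0) + 4)**2) = (-5 - 18)**2*(0*sqrt(6 + 0) + 4)**2 = (-23)**2*(0*sqrt(6) + 4)**2 = 529*(0 + 4)**2 = 529*4**2 = 529*16 = 8464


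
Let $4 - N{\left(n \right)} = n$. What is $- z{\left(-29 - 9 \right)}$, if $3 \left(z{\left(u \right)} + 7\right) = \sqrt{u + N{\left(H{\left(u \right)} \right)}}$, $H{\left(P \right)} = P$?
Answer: $\frac{19}{3} \approx 6.3333$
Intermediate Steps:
$N{\left(n \right)} = 4 - n$
$z{\left(u \right)} = - \frac{19}{3}$ ($z{\left(u \right)} = -7 + \frac{\sqrt{u - \left(-4 + u\right)}}{3} = -7 + \frac{\sqrt{4}}{3} = -7 + \frac{1}{3} \cdot 2 = -7 + \frac{2}{3} = - \frac{19}{3}$)
$- z{\left(-29 - 9 \right)} = \left(-1\right) \left(- \frac{19}{3}\right) = \frac{19}{3}$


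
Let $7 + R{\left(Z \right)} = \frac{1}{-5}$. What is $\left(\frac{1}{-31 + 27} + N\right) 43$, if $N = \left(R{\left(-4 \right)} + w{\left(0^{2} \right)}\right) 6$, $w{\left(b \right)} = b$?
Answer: $- \frac{37367}{20} \approx -1868.3$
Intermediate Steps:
$R{\left(Z \right)} = - \frac{36}{5}$ ($R{\left(Z \right)} = -7 + \frac{1}{-5} = -7 - \frac{1}{5} = - \frac{36}{5}$)
$N = - \frac{216}{5}$ ($N = \left(- \frac{36}{5} + 0^{2}\right) 6 = \left(- \frac{36}{5} + 0\right) 6 = \left(- \frac{36}{5}\right) 6 = - \frac{216}{5} \approx -43.2$)
$\left(\frac{1}{-31 + 27} + N\right) 43 = \left(\frac{1}{-31 + 27} - \frac{216}{5}\right) 43 = \left(\frac{1}{-4} - \frac{216}{5}\right) 43 = \left(- \frac{1}{4} - \frac{216}{5}\right) 43 = \left(- \frac{869}{20}\right) 43 = - \frac{37367}{20}$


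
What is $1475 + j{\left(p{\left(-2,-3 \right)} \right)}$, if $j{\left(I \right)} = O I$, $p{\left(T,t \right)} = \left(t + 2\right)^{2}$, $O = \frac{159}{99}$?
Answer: $\frac{48728}{33} \approx 1476.6$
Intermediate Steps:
$O = \frac{53}{33}$ ($O = 159 \cdot \frac{1}{99} = \frac{53}{33} \approx 1.6061$)
$p{\left(T,t \right)} = \left(2 + t\right)^{2}$
$j{\left(I \right)} = \frac{53 I}{33}$
$1475 + j{\left(p{\left(-2,-3 \right)} \right)} = 1475 + \frac{53 \left(2 - 3\right)^{2}}{33} = 1475 + \frac{53 \left(-1\right)^{2}}{33} = 1475 + \frac{53}{33} \cdot 1 = 1475 + \frac{53}{33} = \frac{48728}{33}$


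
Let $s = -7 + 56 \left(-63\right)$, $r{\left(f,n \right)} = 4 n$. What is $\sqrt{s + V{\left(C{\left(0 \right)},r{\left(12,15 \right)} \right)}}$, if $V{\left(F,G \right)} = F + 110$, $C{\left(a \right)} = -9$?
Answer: $i \sqrt{3434} \approx 58.6 i$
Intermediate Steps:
$V{\left(F,G \right)} = 110 + F$
$s = -3535$ ($s = -7 - 3528 = -3535$)
$\sqrt{s + V{\left(C{\left(0 \right)},r{\left(12,15 \right)} \right)}} = \sqrt{-3535 + \left(110 - 9\right)} = \sqrt{-3535 + 101} = \sqrt{-3434} = i \sqrt{3434}$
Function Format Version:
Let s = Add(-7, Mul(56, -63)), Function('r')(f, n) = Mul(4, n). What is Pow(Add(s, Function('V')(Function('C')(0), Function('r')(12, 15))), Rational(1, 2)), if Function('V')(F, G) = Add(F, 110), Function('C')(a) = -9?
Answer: Mul(I, Pow(3434, Rational(1, 2))) ≈ Mul(58.600, I)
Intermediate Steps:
Function('V')(F, G) = Add(110, F)
s = -3535 (s = Add(-7, -3528) = -3535)
Pow(Add(s, Function('V')(Function('C')(0), Function('r')(12, 15))), Rational(1, 2)) = Pow(Add(-3535, Add(110, -9)), Rational(1, 2)) = Pow(Add(-3535, 101), Rational(1, 2)) = Pow(-3434, Rational(1, 2)) = Mul(I, Pow(3434, Rational(1, 2)))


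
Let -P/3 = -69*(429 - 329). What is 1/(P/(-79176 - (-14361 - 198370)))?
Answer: 26711/4140 ≈ 6.4519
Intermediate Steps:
P = 20700 (P = -(-207)*(429 - 329) = -(-207)*100 = -3*(-6900) = 20700)
1/(P/(-79176 - (-14361 - 198370))) = 1/(20700/(-79176 - (-14361 - 198370))) = 1/(20700/(-79176 - 1*(-212731))) = 1/(20700/(-79176 + 212731)) = 1/(20700/133555) = 1/(20700*(1/133555)) = 1/(4140/26711) = 26711/4140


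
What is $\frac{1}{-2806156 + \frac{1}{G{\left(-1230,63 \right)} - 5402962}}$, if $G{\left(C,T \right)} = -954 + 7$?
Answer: $- \frac{5403909}{15164211663805} \approx -3.5636 \cdot 10^{-7}$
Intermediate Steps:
$G{\left(C,T \right)} = -947$
$\frac{1}{-2806156 + \frac{1}{G{\left(-1230,63 \right)} - 5402962}} = \frac{1}{-2806156 + \frac{1}{-947 - 5402962}} = \frac{1}{-2806156 + \frac{1}{-5403909}} = \frac{1}{-2806156 - \frac{1}{5403909}} = \frac{1}{- \frac{15164211663805}{5403909}} = - \frac{5403909}{15164211663805}$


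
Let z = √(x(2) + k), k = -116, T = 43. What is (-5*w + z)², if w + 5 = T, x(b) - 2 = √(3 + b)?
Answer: (190 - I*√(114 - √5))² ≈ 35988.0 - 4017.3*I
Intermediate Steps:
x(b) = 2 + √(3 + b)
w = 38 (w = -5 + 43 = 38)
z = √(-114 + √5) (z = √((2 + √(3 + 2)) - 116) = √((2 + √5) - 116) = √(-114 + √5) ≈ 10.572*I)
(-5*w + z)² = (-5*38 + √(-114 + √5))² = (-190 + √(-114 + √5))²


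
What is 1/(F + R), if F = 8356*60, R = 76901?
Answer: 1/578261 ≈ 1.7293e-6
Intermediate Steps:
F = 501360
1/(F + R) = 1/(501360 + 76901) = 1/578261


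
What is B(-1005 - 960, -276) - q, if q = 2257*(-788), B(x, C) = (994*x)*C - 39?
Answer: 540864437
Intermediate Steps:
B(x, C) = -39 + 994*C*x (B(x, C) = 994*C*x - 39 = -39 + 994*C*x)
q = -1778516
B(-1005 - 960, -276) - q = (-39 + 994*(-276)*(-1005 - 960)) - 1*(-1778516) = (-39 + 994*(-276)*(-1965)) + 1778516 = (-39 + 539085960) + 1778516 = 539085921 + 1778516 = 540864437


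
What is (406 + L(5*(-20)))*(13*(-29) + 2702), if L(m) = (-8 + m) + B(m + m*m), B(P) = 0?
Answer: 692850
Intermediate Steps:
L(m) = -8 + m (L(m) = (-8 + m) + 0 = -8 + m)
(406 + L(5*(-20)))*(13*(-29) + 2702) = (406 + (-8 + 5*(-20)))*(13*(-29) + 2702) = (406 + (-8 - 100))*(-377 + 2702) = (406 - 108)*2325 = 298*2325 = 692850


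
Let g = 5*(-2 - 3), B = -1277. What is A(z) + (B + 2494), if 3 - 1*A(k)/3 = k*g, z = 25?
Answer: 3101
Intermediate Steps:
g = -25 (g = 5*(-5) = -25)
A(k) = 9 + 75*k (A(k) = 9 - 3*k*(-25) = 9 - (-75)*k = 9 + 75*k)
A(z) + (B + 2494) = (9 + 75*25) + (-1277 + 2494) = (9 + 1875) + 1217 = 1884 + 1217 = 3101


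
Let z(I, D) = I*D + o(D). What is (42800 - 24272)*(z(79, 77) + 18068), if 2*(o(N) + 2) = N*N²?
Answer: 4676754384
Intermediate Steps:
o(N) = -2 + N³/2 (o(N) = -2 + (N*N²)/2 = -2 + N³/2)
z(I, D) = -2 + D³/2 + D*I (z(I, D) = I*D + (-2 + D³/2) = D*I + (-2 + D³/2) = -2 + D³/2 + D*I)
(42800 - 24272)*(z(79, 77) + 18068) = (42800 - 24272)*((-2 + (½)*77³ + 77*79) + 18068) = 18528*((-2 + (½)*456533 + 6083) + 18068) = 18528*((-2 + 456533/2 + 6083) + 18068) = 18528*(468695/2 + 18068) = 18528*(504831/2) = 4676754384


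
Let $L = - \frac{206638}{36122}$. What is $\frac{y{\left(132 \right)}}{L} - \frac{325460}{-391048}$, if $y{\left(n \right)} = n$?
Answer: $- \frac{224663141189}{10100672078} \approx -22.242$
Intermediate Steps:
$L = - \frac{103319}{18061}$ ($L = \left(-206638\right) \frac{1}{36122} = - \frac{103319}{18061} \approx -5.7206$)
$\frac{y{\left(132 \right)}}{L} - \frac{325460}{-391048} = \frac{132}{- \frac{103319}{18061}} - \frac{325460}{-391048} = 132 \left(- \frac{18061}{103319}\right) - - \frac{81365}{97762} = - \frac{2384052}{103319} + \frac{81365}{97762} = - \frac{224663141189}{10100672078}$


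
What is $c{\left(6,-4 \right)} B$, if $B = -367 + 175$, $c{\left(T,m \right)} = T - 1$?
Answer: $-960$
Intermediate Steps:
$c{\left(T,m \right)} = -1 + T$
$B = -192$
$c{\left(6,-4 \right)} B = \left(-1 + 6\right) \left(-192\right) = 5 \left(-192\right) = -960$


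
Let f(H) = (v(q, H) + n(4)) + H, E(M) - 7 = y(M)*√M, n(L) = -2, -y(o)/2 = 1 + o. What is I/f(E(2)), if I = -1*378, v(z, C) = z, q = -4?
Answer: 378/71 + 2268*√2/71 ≈ 50.499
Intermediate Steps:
y(o) = -2 - 2*o (y(o) = -2*(1 + o) = -2 - 2*o)
E(M) = 7 + √M*(-2 - 2*M) (E(M) = 7 + (-2 - 2*M)*√M = 7 + √M*(-2 - 2*M))
f(H) = -6 + H (f(H) = (-4 - 2) + H = -6 + H)
I = -378
I/f(E(2)) = -378/(-6 + (7 - 2*√2*(1 + 2))) = -378/(-6 + (7 - 2*√2*3)) = -378/(-6 + (7 - 6*√2)) = -378/(1 - 6*√2)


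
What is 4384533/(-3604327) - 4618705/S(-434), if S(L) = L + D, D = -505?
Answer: 16643206060048/3384463053 ≈ 4917.5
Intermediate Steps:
S(L) = -505 + L (S(L) = L - 505 = -505 + L)
4384533/(-3604327) - 4618705/S(-434) = 4384533/(-3604327) - 4618705/(-505 - 434) = 4384533*(-1/3604327) - 4618705/(-939) = -4384533/3604327 - 4618705*(-1/939) = -4384533/3604327 + 4618705/939 = 16643206060048/3384463053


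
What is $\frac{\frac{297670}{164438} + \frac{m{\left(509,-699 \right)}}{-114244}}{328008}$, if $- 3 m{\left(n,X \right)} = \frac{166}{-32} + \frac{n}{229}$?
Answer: $\frac{62300547316361}{11288740556785516032} \approx 5.5188 \cdot 10^{-6}$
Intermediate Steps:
$m{\left(n,X \right)} = \frac{83}{48} - \frac{n}{687}$ ($m{\left(n,X \right)} = - \frac{\frac{166}{-32} + \frac{n}{229}}{3} = - \frac{166 \left(- \frac{1}{32}\right) + n \frac{1}{229}}{3} = - \frac{- \frac{83}{16} + \frac{n}{229}}{3} = \frac{83}{48} - \frac{n}{687}$)
$\frac{\frac{297670}{164438} + \frac{m{\left(509,-699 \right)}}{-114244}}{328008} = \frac{\frac{297670}{164438} + \frac{\frac{83}{48} - \frac{509}{687}}{-114244}}{328008} = \left(297670 \cdot \frac{1}{164438} + \left(\frac{83}{48} - \frac{509}{687}\right) \left(- \frac{1}{114244}\right)\right) \frac{1}{328008} = \left(\frac{148835}{82219} + \frac{3621}{3664} \left(- \frac{1}{114244}\right)\right) \frac{1}{328008} = \left(\frac{148835}{82219} - \frac{3621}{418590016}\right) \frac{1}{328008} = \frac{62300547316361}{34416052525504} \cdot \frac{1}{328008} = \frac{62300547316361}{11288740556785516032}$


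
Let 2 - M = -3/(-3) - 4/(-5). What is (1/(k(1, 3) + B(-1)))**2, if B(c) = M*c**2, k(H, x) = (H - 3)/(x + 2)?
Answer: 25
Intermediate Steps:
k(H, x) = (-3 + H)/(2 + x)
M = 1/5 (M = 2 - (-3/(-3) - 4/(-5)) = 2 - (-3*(-1/3) - 4*(-1/5)) = 2 - (1 + 4/5) = 2 - 1*9/5 = 2 - 9/5 = 1/5 ≈ 0.20000)
B(c) = c**2/5
(1/(k(1, 3) + B(-1)))**2 = (1/((-3 + 1)/(2 + 3) + (1/5)*(-1)**2))**2 = (1/(-2/5 + (1/5)*1))**2 = (1/((1/5)*(-2) + 1/5))**2 = (1/(-2/5 + 1/5))**2 = (1/(-1/5))**2 = (-5)**2 = 25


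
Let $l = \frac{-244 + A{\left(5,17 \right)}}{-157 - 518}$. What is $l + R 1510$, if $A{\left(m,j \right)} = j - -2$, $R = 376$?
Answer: $\frac{1703281}{3} \approx 5.6776 \cdot 10^{5}$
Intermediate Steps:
$A{\left(m,j \right)} = 2 + j$ ($A{\left(m,j \right)} = j + 2 = 2 + j$)
$l = \frac{1}{3}$ ($l = \frac{-244 + \left(2 + 17\right)}{-157 - 518} = \frac{-244 + 19}{-675} = \left(-225\right) \left(- \frac{1}{675}\right) = \frac{1}{3} \approx 0.33333$)
$l + R 1510 = \frac{1}{3} + 376 \cdot 1510 = \frac{1}{3} + 567760 = \frac{1703281}{3}$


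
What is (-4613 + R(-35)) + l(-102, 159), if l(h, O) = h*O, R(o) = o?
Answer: -20866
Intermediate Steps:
l(h, O) = O*h
(-4613 + R(-35)) + l(-102, 159) = (-4613 - 35) + 159*(-102) = -4648 - 16218 = -20866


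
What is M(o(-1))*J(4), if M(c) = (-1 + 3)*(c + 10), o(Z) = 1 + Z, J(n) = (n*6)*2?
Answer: 960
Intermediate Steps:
J(n) = 12*n (J(n) = (6*n)*2 = 12*n)
M(c) = 20 + 2*c (M(c) = 2*(10 + c) = 20 + 2*c)
M(o(-1))*J(4) = (20 + 2*(1 - 1))*(12*4) = (20 + 2*0)*48 = (20 + 0)*48 = 20*48 = 960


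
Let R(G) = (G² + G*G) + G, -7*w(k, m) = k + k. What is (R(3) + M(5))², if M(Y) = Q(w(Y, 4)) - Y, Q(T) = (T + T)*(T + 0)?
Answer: 968256/2401 ≈ 403.27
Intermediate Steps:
w(k, m) = -2*k/7 (w(k, m) = -(k + k)/7 = -2*k/7)
Q(T) = 2*T² (Q(T) = (2*T)*T = 2*T²)
M(Y) = -Y + 8*Y²/49 (M(Y) = 2*(-2*Y/7)² - Y = 2*(4*Y²/49) - Y = 8*Y²/49 - Y = -Y + 8*Y²/49)
R(G) = G + 2*G² (R(G) = (G² + G²) + G = 2*G² + G = G + 2*G²)
(R(3) + M(5))² = (3*(1 + 2*3) + (1/49)*5*(-49 + 8*5))² = (3*(1 + 6) + (1/49)*5*(-49 + 40))² = (3*7 + (1/49)*5*(-9))² = (21 - 45/49)² = (984/49)² = 968256/2401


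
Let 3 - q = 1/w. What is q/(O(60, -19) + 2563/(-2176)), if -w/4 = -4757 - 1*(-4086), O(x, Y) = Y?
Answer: -52768/354959 ≈ -0.14866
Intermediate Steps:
w = 2684 (w = -4*(-4757 - 1*(-4086)) = -4*(-4757 + 4086) = -4*(-671) = 2684)
q = 8051/2684 (q = 3 - 1/2684 = 8051/2684 ≈ 2.9996)
q/(O(60, -19) + 2563/(-2176)) = 8051/(2684*(-19 + 2563/(-2176))) = 8051/(2684*(-19 + 2563*(-1/2176))) = 8051/(2684*(-19 - 2563/2176)) = 8051/(2684*(-43907/2176)) = (8051/2684)*(-2176/43907) = -52768/354959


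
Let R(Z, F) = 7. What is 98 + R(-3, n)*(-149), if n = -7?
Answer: -945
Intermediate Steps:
98 + R(-3, n)*(-149) = 98 + 7*(-149) = 98 - 1043 = -945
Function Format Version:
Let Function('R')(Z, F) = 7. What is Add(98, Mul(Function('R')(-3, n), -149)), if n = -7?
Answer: -945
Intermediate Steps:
Add(98, Mul(Function('R')(-3, n), -149)) = Add(98, Mul(7, -149)) = Add(98, -1043) = -945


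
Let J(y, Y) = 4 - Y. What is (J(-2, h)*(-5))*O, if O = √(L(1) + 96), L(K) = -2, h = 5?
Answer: 5*√94 ≈ 48.477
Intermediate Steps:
O = √94 (O = √(-2 + 96) = √94 ≈ 9.6954)
(J(-2, h)*(-5))*O = ((4 - 1*5)*(-5))*√94 = ((4 - 5)*(-5))*√94 = (-1*(-5))*√94 = 5*√94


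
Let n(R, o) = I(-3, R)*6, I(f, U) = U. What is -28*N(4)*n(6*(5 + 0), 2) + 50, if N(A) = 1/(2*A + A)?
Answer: -370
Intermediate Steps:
N(A) = 1/(3*A)
n(R, o) = 6*R (n(R, o) = R*6 = 6*R)
-28*N(4)*n(6*(5 + 0), 2) + 50 = -28*(⅓)/4*6*(6*(5 + 0)) + 50 = -28*(⅓)*(¼)*6*(6*5) + 50 = -7*6*30/3 + 50 = -7*180/3 + 50 = -28*15 + 50 = -420 + 50 = -370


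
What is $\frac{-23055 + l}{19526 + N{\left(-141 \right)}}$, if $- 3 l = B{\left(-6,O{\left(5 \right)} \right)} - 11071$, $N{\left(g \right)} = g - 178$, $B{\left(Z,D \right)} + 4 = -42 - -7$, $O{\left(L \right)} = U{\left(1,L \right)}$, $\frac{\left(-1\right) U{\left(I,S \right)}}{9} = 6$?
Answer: $- \frac{58055}{57621} \approx -1.0075$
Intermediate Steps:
$U{\left(I,S \right)} = -54$ ($U{\left(I,S \right)} = \left(-9\right) 6 = -54$)
$O{\left(L \right)} = -54$
$B{\left(Z,D \right)} = -39$ ($B{\left(Z,D \right)} = -4 - 35 = -39$)
$N{\left(g \right)} = -178 + g$
$l = \frac{11110}{3}$ ($l = - \frac{-39 - 11071}{3} = \left(- \frac{1}{3}\right) \left(-11110\right) = \frac{11110}{3} \approx 3703.3$)
$\frac{-23055 + l}{19526 + N{\left(-141 \right)}} = \frac{-23055 + \frac{11110}{3}}{19526 - 319} = - \frac{58055}{3 \left(19526 - 319\right)} = - \frac{58055}{3 \cdot 19207} = \left(- \frac{58055}{3}\right) \frac{1}{19207} = - \frac{58055}{57621}$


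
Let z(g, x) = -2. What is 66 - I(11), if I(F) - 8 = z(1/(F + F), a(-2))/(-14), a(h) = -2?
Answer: 405/7 ≈ 57.857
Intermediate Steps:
I(F) = 57/7 (I(F) = 8 - 2/(-14) = 8 - 2*(-1/14) = 8 + ⅐ = 57/7)
66 - I(11) = 66 - 1*57/7 = 66 - 57/7 = 405/7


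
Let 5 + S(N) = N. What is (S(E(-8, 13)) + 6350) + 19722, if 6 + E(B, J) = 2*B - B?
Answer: 26053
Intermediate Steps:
E(B, J) = -6 + B (E(B, J) = -6 + (2*B - B) = -6 + B)
S(N) = -5 + N
(S(E(-8, 13)) + 6350) + 19722 = ((-5 + (-6 - 8)) + 6350) + 19722 = ((-5 - 14) + 6350) + 19722 = (-19 + 6350) + 19722 = 6331 + 19722 = 26053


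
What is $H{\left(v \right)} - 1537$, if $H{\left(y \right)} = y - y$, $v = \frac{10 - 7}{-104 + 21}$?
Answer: $-1537$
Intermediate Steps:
$v = - \frac{3}{83}$ ($v = \frac{3}{-83} = 3 \left(- \frac{1}{83}\right) = - \frac{3}{83} \approx -0.036145$)
$H{\left(y \right)} = 0$
$H{\left(v \right)} - 1537 = 0 - 1537 = -1537$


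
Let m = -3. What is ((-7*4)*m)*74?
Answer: 6216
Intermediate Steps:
((-7*4)*m)*74 = (-7*4*(-3))*74 = -28*(-3)*74 = 84*74 = 6216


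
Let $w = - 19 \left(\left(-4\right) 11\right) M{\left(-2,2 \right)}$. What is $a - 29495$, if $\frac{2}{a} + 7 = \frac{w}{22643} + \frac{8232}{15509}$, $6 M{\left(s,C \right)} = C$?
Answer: $- \frac{200639454689347}{6802418975} \approx -29495.0$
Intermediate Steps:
$M{\left(s,C \right)} = \frac{C}{6}$
$w = \frac{836}{3}$ ($w = - 19 \left(\left(-4\right) 11\right) \frac{1}{6} \cdot 2 = \left(-19\right) \left(-44\right) \frac{1}{3} = 836 \cdot \frac{1}{3} = \frac{836}{3} \approx 278.67$)
$a = - \frac{2107021722}{6802418975}$ ($a = \frac{2}{-7 + \left(\frac{836}{3 \cdot 22643} + \frac{8232}{15509}\right)} = \frac{2}{-7 + \left(\frac{836}{3} \cdot \frac{1}{22643} + 8232 \cdot \frac{1}{15509}\right)} = \frac{2}{-7 + \left(\frac{836}{67929} + \frac{8232}{15509}\right)} = \frac{2}{-7 + \frac{572157052}{1053510861}} = \frac{2}{- \frac{6802418975}{1053510861}} = 2 \left(- \frac{1053510861}{6802418975}\right) = - \frac{2107021722}{6802418975} \approx -0.30975$)
$a - 29495 = - \frac{2107021722}{6802418975} - 29495 = - \frac{200639454689347}{6802418975}$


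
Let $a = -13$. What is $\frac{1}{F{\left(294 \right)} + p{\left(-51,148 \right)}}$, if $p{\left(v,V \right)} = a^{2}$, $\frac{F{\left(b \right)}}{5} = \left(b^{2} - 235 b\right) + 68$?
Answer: $\frac{1}{87239} \approx 1.1463 \cdot 10^{-5}$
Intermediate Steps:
$F{\left(b \right)} = 340 - 1175 b + 5 b^{2}$ ($F{\left(b \right)} = 5 \left(\left(b^{2} - 235 b\right) + 68\right) = 5 \left(68 + b^{2} - 235 b\right) = 340 - 1175 b + 5 b^{2}$)
$p{\left(v,V \right)} = 169$ ($p{\left(v,V \right)} = \left(-13\right)^{2} = 169$)
$\frac{1}{F{\left(294 \right)} + p{\left(-51,148 \right)}} = \frac{1}{\left(340 - 345450 + 5 \cdot 294^{2}\right) + 169} = \frac{1}{\left(340 - 345450 + 5 \cdot 86436\right) + 169} = \frac{1}{\left(340 - 345450 + 432180\right) + 169} = \frac{1}{87070 + 169} = \frac{1}{87239}$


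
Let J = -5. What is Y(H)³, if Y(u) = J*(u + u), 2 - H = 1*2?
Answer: 0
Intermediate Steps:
H = 0 (H = 2 - 2 = 0)
Y(u) = -10*u (Y(u) = -5*(u + u) = -10*u)
Y(H)³ = (-10*0)³ = 0³ = 0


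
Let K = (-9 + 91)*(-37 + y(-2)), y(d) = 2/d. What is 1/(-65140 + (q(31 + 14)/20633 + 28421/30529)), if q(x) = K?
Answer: -629904857/41031511102851 ≈ -1.5352e-5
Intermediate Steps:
K = -3116 (K = (-9 + 91)*(-37 + 2/(-2)) = 82*(-37 + 2*(-½)) = 82*(-37 - 1) = 82*(-38) = -3116)
q(x) = -3116
1/(-65140 + (q(31 + 14)/20633 + 28421/30529)) = 1/(-65140 + (-3116/20633 + 28421/30529)) = 1/(-65140 + 491282129/629904857) = 1/(-41031511102851/629904857) = -629904857/41031511102851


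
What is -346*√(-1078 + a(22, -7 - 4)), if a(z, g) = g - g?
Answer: -2422*I*√22 ≈ -11360.0*I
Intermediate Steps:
a(z, g) = 0
-346*√(-1078 + a(22, -7 - 4)) = -346*√(-1078 + 0) = -2422*I*√22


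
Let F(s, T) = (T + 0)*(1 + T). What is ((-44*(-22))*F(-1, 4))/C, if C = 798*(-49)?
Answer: -9680/19551 ≈ -0.49512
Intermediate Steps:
F(s, T) = T*(1 + T)
C = -39102
((-44*(-22))*F(-1, 4))/C = ((-44*(-22))*(4*(1 + 4)))/(-39102) = (968*(4*5))*(-1/39102) = (968*20)*(-1/39102) = 19360*(-1/39102) = -9680/19551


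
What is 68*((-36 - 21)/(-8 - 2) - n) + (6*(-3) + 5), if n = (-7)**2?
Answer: -14787/5 ≈ -2957.4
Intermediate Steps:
n = 49
68*((-36 - 21)/(-8 - 2) - n) + (6*(-3) + 5) = 68*((-36 - 21)/(-8 - 2) - 1*49) + (6*(-3) + 5) = 68*(-57/(-10) - 49) + (-18 + 5) = 68*(-57*(-1/10) - 49) - 13 = 68*(57/10 - 49) - 13 = 68*(-433/10) - 13 = -14722/5 - 13 = -14787/5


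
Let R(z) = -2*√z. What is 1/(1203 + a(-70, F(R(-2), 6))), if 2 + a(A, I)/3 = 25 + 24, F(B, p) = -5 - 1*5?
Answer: 1/1344 ≈ 0.00074405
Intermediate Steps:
F(B, p) = -10 (F(B, p) = -5 - 5 = -10)
a(A, I) = 141 (a(A, I) = -6 + 3*(25 + 24) = -6 + 3*49 = -6 + 147 = 141)
1/(1203 + a(-70, F(R(-2), 6))) = 1/(1203 + 141) = 1/1344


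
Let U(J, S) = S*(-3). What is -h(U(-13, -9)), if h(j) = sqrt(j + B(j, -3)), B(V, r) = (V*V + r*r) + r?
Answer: -sqrt(762) ≈ -27.604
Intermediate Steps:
U(J, S) = -3*S
B(V, r) = r + V**2 + r**2 (B(V, r) = (V**2 + r**2) + r = r + V**2 + r**2)
h(j) = sqrt(6 + j + j**2) (h(j) = sqrt(j + (-3 + j**2 + (-3)**2)) = sqrt(j + (-3 + j**2 + 9)) = sqrt(j + (6 + j**2)) = sqrt(6 + j + j**2))
-h(U(-13, -9)) = -sqrt(6 - 3*(-9) + (-3*(-9))**2) = -sqrt(6 + 27 + 27**2) = -sqrt(6 + 27 + 729) = -sqrt(762)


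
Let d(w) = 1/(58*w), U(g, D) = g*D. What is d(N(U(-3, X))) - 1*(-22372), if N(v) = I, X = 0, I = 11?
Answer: 14273337/638 ≈ 22372.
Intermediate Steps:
U(g, D) = D*g
N(v) = 11
d(w) = 1/(58*w)
d(N(U(-3, X))) - 1*(-22372) = (1/58)/11 - 1*(-22372) = (1/58)*(1/11) + 22372 = 1/638 + 22372 = 14273337/638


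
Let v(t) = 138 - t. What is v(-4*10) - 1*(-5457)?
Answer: 5635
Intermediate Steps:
v(-4*10) - 1*(-5457) = (138 - (-4)*10) - 1*(-5457) = (138 - 1*(-40)) + 5457 = (138 + 40) + 5457 = 178 + 5457 = 5635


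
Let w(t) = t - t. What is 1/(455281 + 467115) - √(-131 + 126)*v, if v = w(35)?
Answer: 1/922396 ≈ 1.0841e-6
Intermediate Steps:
w(t) = 0
v = 0
1/(455281 + 467115) - √(-131 + 126)*v = 1/(455281 + 467115) - √(-131 + 126)*0 = 1/922396 - √(-5)*0 = 1/922396 - I*√5*0 = 1/922396 - 1*0 = 1/922396 + 0 = 1/922396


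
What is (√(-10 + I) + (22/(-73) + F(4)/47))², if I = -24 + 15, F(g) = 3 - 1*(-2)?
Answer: (-669 + 3431*I*√19)²/11771761 ≈ -18.962 - 1.6999*I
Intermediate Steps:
F(g) = 5 (F(g) = 3 + 2 = 5)
I = -9
(√(-10 + I) + (22/(-73) + F(4)/47))² = (√(-10 - 9) + (22/(-73) + 5/47))² = (√(-19) + (22*(-1/73) + 5*(1/47)))² = (I*√19 + (-22/73 + 5/47))² = (I*√19 - 669/3431)² = (-669/3431 + I*√19)²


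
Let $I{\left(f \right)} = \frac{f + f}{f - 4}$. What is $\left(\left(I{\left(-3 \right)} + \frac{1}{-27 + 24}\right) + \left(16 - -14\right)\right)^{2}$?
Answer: $\frac{410881}{441} \approx 931.7$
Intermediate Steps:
$I{\left(f \right)} = \frac{2 f}{-4 + f}$
$\left(\left(I{\left(-3 \right)} + \frac{1}{-27 + 24}\right) + \left(16 - -14\right)\right)^{2} = \left(\left(2 \left(-3\right) \frac{1}{-4 - 3} + \frac{1}{-27 + 24}\right) + \left(16 - -14\right)\right)^{2} = \left(\left(2 \left(-3\right) \frac{1}{-7} + \frac{1}{-3}\right) + \left(16 + 14\right)\right)^{2} = \left(\left(2 \left(-3\right) \left(- \frac{1}{7}\right) - \frac{1}{3}\right) + 30\right)^{2} = \left(\left(\frac{6}{7} - \frac{1}{3}\right) + 30\right)^{2} = \left(\frac{11}{21} + 30\right)^{2} = \left(\frac{641}{21}\right)^{2} = \frac{410881}{441}$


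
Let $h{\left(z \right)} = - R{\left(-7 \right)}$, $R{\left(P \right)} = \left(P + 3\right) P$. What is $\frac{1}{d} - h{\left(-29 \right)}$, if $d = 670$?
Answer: $\frac{18761}{670} \approx 28.001$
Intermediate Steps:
$R{\left(P \right)} = P \left(3 + P\right)$ ($R{\left(P \right)} = \left(3 + P\right) P = P \left(3 + P\right)$)
$h{\left(z \right)} = -28$ ($h{\left(z \right)} = - \left(-7\right) \left(3 - 7\right) = - \left(-7\right) \left(-4\right) = \left(-1\right) 28 = -28$)
$\frac{1}{d} - h{\left(-29 \right)} = \frac{1}{670} - -28 = \frac{1}{670} + 28 = \frac{18761}{670}$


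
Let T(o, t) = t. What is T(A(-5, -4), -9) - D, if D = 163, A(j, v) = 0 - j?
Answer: -172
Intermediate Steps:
A(j, v) = -j
T(A(-5, -4), -9) - D = -9 - 1*163 = -9 - 163 = -172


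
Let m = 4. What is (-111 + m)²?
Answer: 11449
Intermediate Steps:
(-111 + m)² = (-111 + 4)² = (-107)² = 11449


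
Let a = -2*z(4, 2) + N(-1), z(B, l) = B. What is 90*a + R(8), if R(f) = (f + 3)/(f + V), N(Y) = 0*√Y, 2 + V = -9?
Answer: -2171/3 ≈ -723.67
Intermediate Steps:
V = -11 (V = -2 - 9 = -11)
N(Y) = 0
a = -8 (a = -2*4 + 0 = -8 + 0 = -8)
R(f) = (3 + f)/(-11 + f) (R(f) = (f + 3)/(f - 11) = (3 + f)/(-11 + f))
90*a + R(8) = 90*(-8) + (3 + 8)/(-11 + 8) = -720 + 11/(-3) = -720 - ⅓*11 = -720 - 11/3 = -2171/3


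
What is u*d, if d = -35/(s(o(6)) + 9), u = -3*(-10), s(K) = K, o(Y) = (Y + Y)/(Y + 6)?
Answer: -105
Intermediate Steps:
o(Y) = 2*Y/(6 + Y) (o(Y) = (2*Y)/(6 + Y) = 2*Y/(6 + Y))
u = 30
d = -7/2 (d = -35/(2*6/(6 + 6) + 9) = -35/(2*6/12 + 9) = -35/(2*6*(1/12) + 9) = -35/(1 + 9) = -35/10 = (⅒)*(-35) = -7/2 ≈ -3.5000)
u*d = 30*(-7/2) = -105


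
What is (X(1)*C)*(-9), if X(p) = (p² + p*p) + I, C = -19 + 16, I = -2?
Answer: 0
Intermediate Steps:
C = -3
X(p) = -2 + 2*p² (X(p) = (p² + p*p) - 2 = (p² + p²) - 2 = 2*p² - 2 = -2 + 2*p²)
(X(1)*C)*(-9) = ((-2 + 2*1²)*(-3))*(-9) = ((-2 + 2*1)*(-3))*(-9) = ((-2 + 2)*(-3))*(-9) = (0*(-3))*(-9) = 0*(-9) = 0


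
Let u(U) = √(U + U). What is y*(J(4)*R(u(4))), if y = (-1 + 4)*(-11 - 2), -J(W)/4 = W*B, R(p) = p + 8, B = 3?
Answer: 14976 + 3744*√2 ≈ 20271.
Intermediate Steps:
u(U) = √2*√U (u(U) = √(2*U) = √2*√U)
R(p) = 8 + p
J(W) = -12*W (J(W) = -4*W*3 = -12*W)
y = -39 (y = 3*(-13) = -39)
y*(J(4)*R(u(4))) = -39*(-12*4)*(8 + √2*√4) = -(-1872)*(8 + √2*2) = -(-1872)*(8 + 2*√2) = -39*(-384 - 96*√2) = 14976 + 3744*√2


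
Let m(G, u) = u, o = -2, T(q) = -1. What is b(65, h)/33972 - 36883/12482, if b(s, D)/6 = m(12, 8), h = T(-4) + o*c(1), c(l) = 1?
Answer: -104365845/35336542 ≈ -2.9535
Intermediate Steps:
h = -3 (h = -1 - 2*1 = -1 - 2 = -3)
b(s, D) = 48 (b(s, D) = 6*8 = 48)
b(65, h)/33972 - 36883/12482 = 48/33972 - 36883/12482 = 48*(1/33972) - 36883*1/12482 = 4/2831 - 36883/12482 = -104365845/35336542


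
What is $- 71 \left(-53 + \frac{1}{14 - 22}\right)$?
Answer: $\frac{30175}{8} \approx 3771.9$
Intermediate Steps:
$- 71 \left(-53 + \frac{1}{14 - 22}\right) = - 71 \left(-53 + \frac{1}{-8}\right) = - 71 \left(-53 - \frac{1}{8}\right) = \left(-71\right) \left(- \frac{425}{8}\right) = \frac{30175}{8}$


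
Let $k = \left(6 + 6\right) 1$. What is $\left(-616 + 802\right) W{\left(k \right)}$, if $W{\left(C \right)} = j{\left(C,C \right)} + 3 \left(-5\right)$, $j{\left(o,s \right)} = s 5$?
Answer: $8370$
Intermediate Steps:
$k = 12$ ($k = 12 \cdot 1 = 12$)
$j{\left(o,s \right)} = 5 s$
$W{\left(C \right)} = -15 + 5 C$ ($W{\left(C \right)} = 5 C + 3 \left(-5\right) = 5 C - 15 = -15 + 5 C$)
$\left(-616 + 802\right) W{\left(k \right)} = \left(-616 + 802\right) \left(-15 + 5 \cdot 12\right) = 186 \left(-15 + 60\right) = 186 \cdot 45 = 8370$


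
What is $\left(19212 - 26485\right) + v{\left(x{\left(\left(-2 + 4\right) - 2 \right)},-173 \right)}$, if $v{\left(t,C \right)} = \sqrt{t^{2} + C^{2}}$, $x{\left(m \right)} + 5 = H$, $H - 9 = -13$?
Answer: $-7273 + \sqrt{30010} \approx -7099.8$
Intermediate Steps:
$H = -4$ ($H = 9 - 13 = -4$)
$x{\left(m \right)} = -9$ ($x{\left(m \right)} = -5 - 4 = -9$)
$v{\left(t,C \right)} = \sqrt{C^{2} + t^{2}}$
$\left(19212 - 26485\right) + v{\left(x{\left(\left(-2 + 4\right) - 2 \right)},-173 \right)} = \left(19212 - 26485\right) + \sqrt{\left(-173\right)^{2} + \left(-9\right)^{2}} = -7273 + \sqrt{29929 + 81} = -7273 + \sqrt{30010}$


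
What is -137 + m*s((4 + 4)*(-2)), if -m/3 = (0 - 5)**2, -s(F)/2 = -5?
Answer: -887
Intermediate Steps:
s(F) = 10 (s(F) = -2*(-5) = 10)
m = -75 (m = -3*(0 - 5)**2 = -3*(-5)**2 = -3*25 = -75)
-137 + m*s((4 + 4)*(-2)) = -137 - 75*10 = -137 - 750 = -887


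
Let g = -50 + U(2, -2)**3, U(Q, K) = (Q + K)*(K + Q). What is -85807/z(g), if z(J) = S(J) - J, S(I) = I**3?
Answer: 85807/124950 ≈ 0.68673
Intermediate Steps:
U(Q, K) = (K + Q)**2 (U(Q, K) = (K + Q)*(K + Q) = (K + Q)**2)
g = -50 (g = -50 + ((-2 + 2)**2)**3 = -50 + (0**2)**3 = -50 + 0**3 = -50 + 0 = -50)
z(J) = J**3 - J
-85807/z(g) = -85807/((-50)**3 - 1*(-50)) = -85807/(-125000 + 50) = -85807/(-124950) = -85807*(-1/124950) = 85807/124950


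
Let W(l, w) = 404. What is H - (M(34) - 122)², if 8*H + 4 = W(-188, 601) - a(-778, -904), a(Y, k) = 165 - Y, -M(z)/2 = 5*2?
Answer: -161855/8 ≈ -20232.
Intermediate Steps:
M(z) = -20 (M(z) = -10*2 = -2*10 = -20)
H = -543/8 (H = -½ + (404 - (165 - 1*(-778)))/8 = -½ + (404 - (165 + 778))/8 = -½ + (404 - 1*943)/8 = -½ + (404 - 943)/8 = -½ + (⅛)*(-539) = -½ - 539/8 = -543/8 ≈ -67.875)
H - (M(34) - 122)² = -543/8 - (-20 - 122)² = -543/8 - 1*(-142)² = -543/8 - 1*20164 = -543/8 - 20164 = -161855/8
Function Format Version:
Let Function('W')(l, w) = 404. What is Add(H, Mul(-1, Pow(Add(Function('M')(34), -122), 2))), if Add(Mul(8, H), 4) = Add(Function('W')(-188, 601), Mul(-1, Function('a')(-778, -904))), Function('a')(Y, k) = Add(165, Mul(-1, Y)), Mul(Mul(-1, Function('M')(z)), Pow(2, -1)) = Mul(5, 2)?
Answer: Rational(-161855, 8) ≈ -20232.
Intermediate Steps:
Function('M')(z) = -20 (Function('M')(z) = Mul(-2, Mul(5, 2)) = Mul(-2, 10) = -20)
H = Rational(-543, 8) (H = Add(Rational(-1, 2), Mul(Rational(1, 8), Add(404, Mul(-1, Add(165, Mul(-1, -778)))))) = Add(Rational(-1, 2), Mul(Rational(1, 8), Add(404, Mul(-1, Add(165, 778))))) = Add(Rational(-1, 2), Mul(Rational(1, 8), Add(404, Mul(-1, 943)))) = Add(Rational(-1, 2), Mul(Rational(1, 8), Add(404, -943))) = Add(Rational(-1, 2), Mul(Rational(1, 8), -539)) = Add(Rational(-1, 2), Rational(-539, 8)) = Rational(-543, 8) ≈ -67.875)
Add(H, Mul(-1, Pow(Add(Function('M')(34), -122), 2))) = Add(Rational(-543, 8), Mul(-1, Pow(Add(-20, -122), 2))) = Add(Rational(-543, 8), Mul(-1, Pow(-142, 2))) = Add(Rational(-543, 8), Mul(-1, 20164)) = Add(Rational(-543, 8), -20164) = Rational(-161855, 8)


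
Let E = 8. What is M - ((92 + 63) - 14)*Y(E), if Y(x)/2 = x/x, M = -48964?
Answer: -49246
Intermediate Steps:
Y(x) = 2 (Y(x) = 2*(x/x) = 2*1 = 2)
M - ((92 + 63) - 14)*Y(E) = -48964 - ((92 + 63) - 14)*2 = -48964 - (155 - 14)*2 = -48964 - 141*2 = -48964 - 1*282 = -48964 - 282 = -49246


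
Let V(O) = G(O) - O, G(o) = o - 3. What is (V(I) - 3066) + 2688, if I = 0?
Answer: -381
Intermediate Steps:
G(o) = -3 + o
V(O) = -3 (V(O) = (-3 + O) - O = -3)
(V(I) - 3066) + 2688 = (-3 - 3066) + 2688 = -3069 + 2688 = -381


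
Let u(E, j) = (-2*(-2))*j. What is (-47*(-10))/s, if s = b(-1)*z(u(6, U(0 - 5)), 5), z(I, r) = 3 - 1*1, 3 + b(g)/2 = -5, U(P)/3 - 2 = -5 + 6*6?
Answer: -235/16 ≈ -14.688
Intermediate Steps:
U(P) = 99 (U(P) = 6 + 3*(-5 + 6*6) = 6 + 3*(-5 + 36) = 6 + 3*31 = 6 + 93 = 99)
b(g) = -16 (b(g) = -6 + 2*(-5) = -6 - 10 = -16)
u(E, j) = 4*j
z(I, r) = 2 (z(I, r) = 3 - 1 = 2)
s = -32 (s = -16*2 = -32)
(-47*(-10))/s = -47*(-10)/(-32) = 470*(-1/32) = -235/16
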